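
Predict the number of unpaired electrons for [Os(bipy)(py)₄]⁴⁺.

2 unpaired electrons

Summing ligand charges against the +4 overall charge gives an oxidation state of +4 for osmium.
Os sits in group 8, so the d-electron count is 8 − 4 = 4.
Counting donor atoms: 1×2,2′-bipyridine (bidentate) → 2 donors; 4×pyridine (monodentate) → 4 donors. Coordination number = 6.
The spin state decides the count: a 5d ion has a large Δₒ and is invariably low-spin.
An octahedral low-spin d⁴ ion is t₂g⁴e_g⁰, giving 2 unpaired electrons.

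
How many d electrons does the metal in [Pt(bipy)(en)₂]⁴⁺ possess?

d6

2,2′-bipyridine is neutral; ethylenediamine is neutral; balancing the +4 overall charge requires Pt(IV).
Pt sits in group 10, so the d-electron count is 10 − 4 = 6.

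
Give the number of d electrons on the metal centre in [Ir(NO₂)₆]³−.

Summing ligand charges against the −3 overall charge gives an oxidation state of +3 for iridium.
Group 9 minus oxidation state 3 gives a d⁶ configuration.

d⁶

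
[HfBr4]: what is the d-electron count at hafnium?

Summing ligand charges against the 0 overall charge gives an oxidation state of +4 for hafnium.
Group 4 minus oxidation state 4 gives a d⁰ configuration.

d⁰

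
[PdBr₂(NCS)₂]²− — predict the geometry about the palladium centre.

Ligand charges: each bromide is −1; each isothiocyanate is −1. With an overall charge of −2 the palladium centre must be in the +2 oxidation state.
Group 10 minus oxidation state 2 gives a d⁸ configuration.
With 4 monodentate ligands the coordination number is 4.
A 4d d⁸ ion has a large crystal-field splitting; square planar leaves the high-energy d_{x²−y²} orbital empty and maximises CFSE.

square planar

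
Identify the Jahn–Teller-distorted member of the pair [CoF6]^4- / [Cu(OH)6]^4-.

[CoF6]^4-: Summing ligand charges against the −4 overall charge gives an oxidation state of +2 for cobalt. Cobalt is a group-9 element; Co(II) is therefore d⁷. Fluoride is a weak-field ligand for a first-row metal, so the complex is high-spin. The d⁷ configuration leaves the e_g set evenly filled (or empty) — no strong Jahn–Teller driving force.
[Cu(OH)6]^4-: Ligand charges: each hydroxide is −1. With an overall charge of −4 the copper centre must be in the +2 oxidation state. Copper is a group-11 element; Cu(II) is therefore d⁹. The t₂g⁶e_g³ configuration has an unevenly filled e_g set; the Jahn–Teller theorem predicts a tetragonal distortion (typically axial elongation) to lift the degeneracy.

[Cu(OH)6]^4-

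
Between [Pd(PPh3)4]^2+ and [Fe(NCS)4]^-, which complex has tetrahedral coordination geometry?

For [Pd(PPh3)4]^2+: Ligand charges: triphenylphosphine is neutral. With an overall charge of +2 the palladium centre must be in the +2 oxidation state. Group 10 minus oxidation state 2 gives a d⁸ configuration. A 4d d⁸ ion has a large crystal-field splitting; square planar leaves the high-energy d_{x²−y²} orbital empty and maximises CFSE. → square planar.
For [Fe(NCS)4]^-: Ligand charges: each isothiocyanate is −1. With an overall charge of −1 the iron centre must be in the +3 oxidation state. Fe sits in group 8, so the d-electron count is 8 − 3 = 5. A high-spin d⁵ ion has zero CFSE in either geometry, so four ligands adopt the sterically favoured tetrahedral geometry. → tetrahedral.

[Fe(NCS)4]^-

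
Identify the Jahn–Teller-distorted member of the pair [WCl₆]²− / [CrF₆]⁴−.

[CrF₆]⁴−

[WCl₆]²−: Summing ligand charges against the −2 overall charge gives an oxidation state of +4 for tungsten. W sits in group 6, so the d-electron count is 6 − 4 = 2. The d² configuration leaves the e_g set evenly filled (or empty) — no strong Jahn–Teller driving force.
[CrF₆]⁴−: Each fluoride is −1; balancing the −4 overall charge requires Cr(II). Chromium is a group-6 element; Cr(II) is therefore d⁴. Fluoride is a weak-field ligand for a first-row metal, so the complex is high-spin. The t₂g³e_g¹ (high-spin) configuration has an unevenly filled e_g set; the Jahn–Teller theorem predicts a tetragonal distortion (typically axial elongation) to lift the degeneracy.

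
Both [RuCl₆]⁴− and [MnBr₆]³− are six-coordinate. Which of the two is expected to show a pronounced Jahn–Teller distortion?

[MnBr₆]³−

[RuCl₆]⁴−: Summing ligand charges against the −4 overall charge gives an oxidation state of +2 for ruthenium. Group 8 minus oxidation state 2 gives a d⁶ configuration. A 4d ion has a large Δₒ and is invariably low-spin. The d⁶ configuration leaves the e_g set evenly filled (or empty) — no strong Jahn–Teller driving force.
[MnBr₆]³−: Each bromide is −1; balancing the −3 overall charge requires Mn(III). Mn sits in group 7, so the d-electron count is 7 − 3 = 4. Bromide is a weak-field ligand for a first-row metal, so the complex is high-spin. The t₂g³e_g¹ (high-spin) configuration has an unevenly filled e_g set; the Jahn–Teller theorem predicts a tetragonal distortion (typically axial elongation) to lift the degeneracy.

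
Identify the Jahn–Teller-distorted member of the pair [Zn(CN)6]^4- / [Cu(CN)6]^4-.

[Zn(CN)6]^4-: Ligand charges: each cyanide is −1. With an overall charge of −4 the zinc centre must be in the +2 oxidation state. Zn sits in group 12, so the d-electron count is 12 − 2 = 10. The d¹⁰ configuration leaves the e_g set evenly filled (or empty) — no strong Jahn–Teller driving force.
[Cu(CN)6]^4-: Each cyanide is −1; balancing the −4 overall charge requires Cu(II). Group 11 minus oxidation state 2 gives a d⁹ configuration. The t₂g⁶e_g³ configuration has an unevenly filled e_g set; the Jahn–Teller theorem predicts a tetragonal distortion (typically axial elongation) to lift the degeneracy.

[Cu(CN)6]^4-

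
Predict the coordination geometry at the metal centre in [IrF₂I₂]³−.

Summing ligand charges against the −3 overall charge gives an oxidation state of +1 for iridium.
Ir sits in group 9, so the d-electron count is 9 − 1 = 8.
Coordination number: 4.
A 5d d⁸ ion has a large crystal-field splitting; square planar leaves the high-energy d_{x²−y²} orbital empty and maximises CFSE.

square planar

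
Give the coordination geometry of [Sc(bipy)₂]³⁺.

Ligand charges: 2,2′-bipyridine is neutral. With an overall charge of +3 the scandium centre must be in the +3 oxidation state.
Scandium is a group-3 element; Sc(III) is therefore d⁰.
Counting donor atoms: 2×2,2′-bipyridine (bidentate) → 4 donors. Coordination number = 4.
A d⁰ ion has no crystal-field stabilisation preference between square planar and tetrahedral, so four ligands adopt the sterically favoured tetrahedral geometry.

tetrahedral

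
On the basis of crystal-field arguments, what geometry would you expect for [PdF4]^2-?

Summing ligand charges against the −2 overall charge gives an oxidation state of +2 for palladium.
Group 10 minus oxidation state 2 gives a d⁸ configuration.
With 4 monodentate ligands the coordination number is 4.
A 4d d⁸ ion has a large crystal-field splitting; square planar leaves the high-energy d_{x²−y²} orbital empty and maximises CFSE.

square planar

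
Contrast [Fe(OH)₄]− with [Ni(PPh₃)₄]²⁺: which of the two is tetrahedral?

[Fe(OH)₄]−

For [Fe(OH)₄]−: Each hydroxide is −1; balancing the −1 overall charge requires Fe(III). Iron is a group-8 element; Fe(III) is therefore d⁵. A high-spin d⁵ ion has zero CFSE in either geometry, so four ligands adopt the sterically favoured tetrahedral geometry. → tetrahedral.
For [Ni(PPh₃)₄]²⁺: Ligand charges: triphenylphosphine is neutral. With an overall charge of +2 the nickel centre must be in the +2 oxidation state. Group 10 minus oxidation state 2 gives a d⁸ configuration. Triphenylphosphine is a strong-field ligand (high in the spectrochemical series). A 3d d⁸ ion with strong-field ligands gains enough CFSE to favour square planar over tetrahedral. → square planar.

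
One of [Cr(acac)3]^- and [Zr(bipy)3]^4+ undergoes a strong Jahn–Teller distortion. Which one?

[Cr(acac)3]^-

[Cr(acac)3]^-: Each acetylacetonate is −1; balancing the −1 overall charge requires Cr(II). Chromium is a group-6 element; Cr(II) is therefore d⁴. Acetylacetonate is a weak-field ligand for a first-row metal, so the complex is high-spin. The t₂g³e_g¹ (high-spin) configuration has an unevenly filled e_g set; the Jahn–Teller theorem predicts a tetragonal distortion (typically axial elongation) to lift the degeneracy.
[Zr(bipy)3]^4+: 2,2′-bipyridine is neutral; balancing the +4 overall charge requires Zr(IV). Zr sits in group 4, so the d-electron count is 4 − 4 = 0. The d⁰ configuration leaves the e_g set evenly filled (or empty) — no strong Jahn–Teller driving force.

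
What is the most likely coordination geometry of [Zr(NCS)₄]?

tetrahedral

Each isothiocyanate is −1; balancing the 0 overall charge requires Zr(IV).
Group 4 minus oxidation state 4 gives a d⁰ configuration.
Coordination number: 4.
A d⁰ ion has no crystal-field stabilisation preference between square planar and tetrahedral, so four ligands adopt the sterically favoured tetrahedral geometry.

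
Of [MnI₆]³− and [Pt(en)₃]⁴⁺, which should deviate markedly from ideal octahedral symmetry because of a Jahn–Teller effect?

[MnI₆]³−

[MnI₆]³−: Each iodide is −1; balancing the −3 overall charge requires Mn(III). Group 7 minus oxidation state 3 gives a d⁴ configuration. Iodide is a weak-field ligand for a first-row metal, so the complex is high-spin. The t₂g³e_g¹ (high-spin) configuration has an unevenly filled e_g set; the Jahn–Teller theorem predicts a tetragonal distortion (typically axial elongation) to lift the degeneracy.
[Pt(en)₃]⁴⁺: Ligand charges: ethylenediamine is neutral. With an overall charge of +4 the platinum centre must be in the +4 oxidation state. Group 10 minus oxidation state 4 gives a d⁶ configuration. A 5d ion has a large Δₒ and is invariably low-spin. The d⁶ configuration leaves the e_g set evenly filled (or empty) — no strong Jahn–Teller driving force.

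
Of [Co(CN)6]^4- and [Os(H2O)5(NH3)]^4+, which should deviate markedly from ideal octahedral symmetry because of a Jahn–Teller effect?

[Co(CN)6]^4-: Summing ligand charges against the −4 overall charge gives an oxidation state of +2 for cobalt. Group 9 minus oxidation state 2 gives a d⁷ configuration. Cyanide is a strong-field ligand (high in the spectrochemical series) for a first-row metal, so the complex is low-spin. The t₂g⁶e_g¹ (low-spin) configuration has an unevenly filled e_g set; the Jahn–Teller theorem predicts a tetragonal distortion (typically axial elongation) to lift the degeneracy.
[Os(H2O)5(NH3)]^4+: Water is neutral; ammonia is neutral; balancing the +4 overall charge requires Os(IV). Os sits in group 8, so the d-electron count is 8 − 4 = 4. A 5d ion has a large Δₒ and is invariably low-spin. The d⁴ configuration leaves the e_g set evenly filled (or empty) — no strong Jahn–Teller driving force.

[Co(CN)6]^4-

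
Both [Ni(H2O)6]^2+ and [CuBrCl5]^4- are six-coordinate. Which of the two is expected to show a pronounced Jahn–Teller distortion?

[CuBrCl5]^4-

[Ni(H2O)6]^2+: Ligand charges: water is neutral. With an overall charge of +2 the nickel centre must be in the +2 oxidation state. Nickel is a group-10 element; Ni(II) is therefore d⁸. The d⁸ configuration leaves the e_g set evenly filled (or empty) — no strong Jahn–Teller driving force.
[CuBrCl5]^4-: Summing ligand charges against the −4 overall charge gives an oxidation state of +2 for copper. Copper is a group-11 element; Cu(II) is therefore d⁹. The t₂g⁶e_g³ configuration has an unevenly filled e_g set; the Jahn–Teller theorem predicts a tetragonal distortion (typically axial elongation) to lift the degeneracy.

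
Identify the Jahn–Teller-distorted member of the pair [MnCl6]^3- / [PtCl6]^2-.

[MnCl6]^3-

[MnCl6]^3-: Summing ligand charges against the −3 overall charge gives an oxidation state of +3 for manganese. Group 7 minus oxidation state 3 gives a d⁴ configuration. Chloride is a weak-field ligand for a first-row metal, so the complex is high-spin. The t₂g³e_g¹ (high-spin) configuration has an unevenly filled e_g set; the Jahn–Teller theorem predicts a tetragonal distortion (typically axial elongation) to lift the degeneracy.
[PtCl6]^2-: Summing ligand charges against the −2 overall charge gives an oxidation state of +4 for platinum. Pt sits in group 10, so the d-electron count is 10 − 4 = 6. A 5d ion has a large Δₒ and is invariably low-spin. The d⁶ configuration leaves the e_g set evenly filled (or empty) — no strong Jahn–Teller driving force.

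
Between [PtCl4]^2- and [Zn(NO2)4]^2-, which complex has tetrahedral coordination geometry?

[Zn(NO2)4]^2-

For [PtCl4]^2-: Ligand charges: each chloride is −1. With an overall charge of −2 the platinum centre must be in the +2 oxidation state. Group 10 minus oxidation state 2 gives a d⁸ configuration. A 5d d⁸ ion has a large crystal-field splitting; square planar leaves the high-energy d_{x²−y²} orbital empty and maximises CFSE. → square planar.
For [Zn(NO2)4]^2-: Ligand charges: each nitro (N-bound nitrite) is −1. With an overall charge of −2 the zinc centre must be in the +2 oxidation state. Zinc is a group-12 element; Zn(II) is therefore d¹⁰. A d¹⁰ ion has no crystal-field stabilisation preference between square planar and tetrahedral, so four ligands adopt the sterically favoured tetrahedral geometry. → tetrahedral.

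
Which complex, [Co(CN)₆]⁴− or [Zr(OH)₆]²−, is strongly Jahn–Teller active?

[Co(CN)₆]⁴−: Each cyanide is −1; balancing the −4 overall charge requires Co(II). Group 9 minus oxidation state 2 gives a d⁷ configuration. Cyanide is a strong-field ligand (high in the spectrochemical series) for a first-row metal, so the complex is low-spin. The t₂g⁶e_g¹ (low-spin) configuration has an unevenly filled e_g set; the Jahn–Teller theorem predicts a tetragonal distortion (typically axial elongation) to lift the degeneracy.
[Zr(OH)₆]²−: Summing ligand charges against the −2 overall charge gives an oxidation state of +4 for zirconium. Zirconium is a group-4 element; Zr(IV) is therefore d⁰. The d⁰ configuration leaves the e_g set evenly filled (or empty) — no strong Jahn–Teller driving force.

[Co(CN)₆]⁴−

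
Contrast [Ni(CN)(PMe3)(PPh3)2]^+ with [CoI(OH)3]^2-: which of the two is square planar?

[Ni(CN)(PMe3)(PPh3)2]^+

For [Ni(CN)(PMe3)(PPh3)2]^+: Summing ligand charges against the +1 overall charge gives an oxidation state of +2 for nickel. Group 10 minus oxidation state 2 gives a d⁸ configuration. Cyanide, trimethylphosphine, and triphenylphosphine are strong-field ligands (high in the spectrochemical series). A 3d d⁸ ion with strong-field ligands gains enough CFSE to favour square planar over tetrahedral. → square planar.
For [CoI(OH)3]^2-: Each iodide is −1; each hydroxide is −1; balancing the −2 overall charge requires Co(II). Co sits in group 9, so the d-electron count is 9 − 2 = 7. For a high-spin 3d d⁷ ion with weak-field ligands the small Δₜ gives little square-planar CFSE advantage, so four ligands adopt the sterically favoured tetrahedral geometry. → tetrahedral.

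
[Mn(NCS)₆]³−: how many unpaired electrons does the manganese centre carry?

4

Summing ligand charges against the −3 overall charge gives an oxidation state of +3 for manganese.
Manganese is a group-7 element; Mn(III) is therefore d⁴.
The spin state decides the count: Isothiocyanate is a weak-field ligand for a first-row metal, so the complex is high-spin.
An octahedral high-spin d⁴ ion is t₂g³e_g¹, giving 4 unpaired electrons.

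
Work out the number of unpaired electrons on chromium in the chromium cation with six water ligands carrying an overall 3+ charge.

Water is neutral; balancing the +3 overall charge requires Cr(III).
Chromium is a group-6 element; Cr(III) is therefore d³.
In an octahedral field the d³ configuration is t₂g³e_g⁰ (only one arrangement possible), giving 3 unpaired electrons.

3 unpaired electrons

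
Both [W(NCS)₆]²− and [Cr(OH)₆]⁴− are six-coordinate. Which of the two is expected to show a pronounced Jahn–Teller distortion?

[W(NCS)₆]²−: Each isothiocyanate is −1; balancing the −2 overall charge requires W(IV). W sits in group 6, so the d-electron count is 6 − 4 = 2. The d² configuration leaves the e_g set evenly filled (or empty) — no strong Jahn–Teller driving force.
[Cr(OH)₆]⁴−: Summing ligand charges against the −4 overall charge gives an oxidation state of +2 for chromium. Group 6 minus oxidation state 2 gives a d⁴ configuration. Hydroxide is a weak-field ligand for a first-row metal, so the complex is high-spin. The t₂g³e_g¹ (high-spin) configuration has an unevenly filled e_g set; the Jahn–Teller theorem predicts a tetragonal distortion (typically axial elongation) to lift the degeneracy.

[Cr(OH)₆]⁴−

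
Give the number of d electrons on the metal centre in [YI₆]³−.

d⁰

Ligand charges: each iodide is −1. With an overall charge of −3 the yttrium centre must be in the +3 oxidation state.
Yttrium is a group-3 element; Y(III) is therefore d⁰.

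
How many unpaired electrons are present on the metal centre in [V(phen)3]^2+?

Ligand charges: 1,10-phenanthroline is neutral. With an overall charge of +2 the vanadium centre must be in the +2 oxidation state.
V sits in group 5, so the d-electron count is 5 − 2 = 3.
Counting donor atoms: 3×1,10-phenanthroline (bidentate) → 6 donors. Coordination number = 6.
In an octahedral field the d³ configuration is t₂g³e_g⁰ (only one arrangement possible), giving 3 unpaired electrons.

3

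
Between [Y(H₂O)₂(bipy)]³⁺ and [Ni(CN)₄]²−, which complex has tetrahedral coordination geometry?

[Y(H₂O)₂(bipy)]³⁺

For [Y(H₂O)₂(bipy)]³⁺: Summing ligand charges against the +3 overall charge gives an oxidation state of +3 for yttrium. Y sits in group 3, so the d-electron count is 3 − 3 = 0. A d⁰ ion has no crystal-field stabilisation preference between square planar and tetrahedral, so four ligands adopt the sterically favoured tetrahedral geometry. → tetrahedral.
For [Ni(CN)₄]²−: Summing ligand charges against the −2 overall charge gives an oxidation state of +2 for nickel. Nickel is a group-10 element; Ni(II) is therefore d⁸. Cyanide is a strong-field ligand (high in the spectrochemical series). A 3d d⁸ ion with strong-field ligands gains enough CFSE to favour square planar over tetrahedral. → square planar.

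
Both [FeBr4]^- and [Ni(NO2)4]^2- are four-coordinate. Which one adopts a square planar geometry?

[Ni(NO2)4]^2-

For [FeBr4]^-: Ligand charges: each bromide is −1. With an overall charge of −1 the iron centre must be in the +3 oxidation state. Iron is a group-8 element; Fe(III) is therefore d⁵. A high-spin d⁵ ion has zero CFSE in either geometry, so four ligands adopt the sterically favoured tetrahedral geometry. → tetrahedral.
For [Ni(NO2)4]^2-: Each nitro (N-bound nitrite) is −1; balancing the −2 overall charge requires Ni(II). Nickel is a group-10 element; Ni(II) is therefore d⁸. Nitro (N-bound nitrite) is a strong-field ligand (high in the spectrochemical series). A 3d d⁸ ion with strong-field ligands gains enough CFSE to favour square planar over tetrahedral. → square planar.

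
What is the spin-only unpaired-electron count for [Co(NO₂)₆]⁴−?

Ligand charges: each nitro (N-bound nitrite) is −1. With an overall charge of −4 the cobalt centre must be in the +2 oxidation state.
Group 9 minus oxidation state 2 gives a d⁷ configuration.
The spin state decides the count: Nitro (N-bound nitrite) is a strong-field ligand (high in the spectrochemical series) for a first-row metal, so the complex is low-spin.
An octahedral low-spin d⁷ ion is t₂g⁶e_g¹, giving 1 unpaired electron.

1 unpaired electron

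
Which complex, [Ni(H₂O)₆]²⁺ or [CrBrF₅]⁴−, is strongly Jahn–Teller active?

[Ni(H₂O)₆]²⁺: Ligand charges: water is neutral. With an overall charge of +2 the nickel centre must be in the +2 oxidation state. Ni sits in group 10, so the d-electron count is 10 − 2 = 8. The d⁸ configuration leaves the e_g set evenly filled (or empty) — no strong Jahn–Teller driving force.
[CrBrF₅]⁴−: Ligand charges: each bromide is −1; each fluoride is −1. With an overall charge of −4 the chromium centre must be in the +2 oxidation state. Group 6 minus oxidation state 2 gives a d⁴ configuration. Bromide and fluoride are weak-field ligands for a first-row metal, so the complex is high-spin. The t₂g³e_g¹ (high-spin) configuration has an unevenly filled e_g set; the Jahn–Teller theorem predicts a tetragonal distortion (typically axial elongation) to lift the degeneracy.

[CrBrF₅]⁴−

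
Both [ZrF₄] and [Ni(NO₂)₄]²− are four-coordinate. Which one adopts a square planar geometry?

For [ZrF₄]: Ligand charges: each fluoride is −1. With an overall charge of 0 the zirconium centre must be in the +4 oxidation state. Zirconium is a group-4 element; Zr(IV) is therefore d⁰. A d⁰ ion has no crystal-field stabilisation preference between square planar and tetrahedral, so four ligands adopt the sterically favoured tetrahedral geometry. → tetrahedral.
For [Ni(NO₂)₄]²−: Summing ligand charges against the −2 overall charge gives an oxidation state of +2 for nickel. Nickel is a group-10 element; Ni(II) is therefore d⁸. Nitro (N-bound nitrite) is a strong-field ligand (high in the spectrochemical series). A 3d d⁸ ion with strong-field ligands gains enough CFSE to favour square planar over tetrahedral. → square planar.

[Ni(NO₂)₄]²−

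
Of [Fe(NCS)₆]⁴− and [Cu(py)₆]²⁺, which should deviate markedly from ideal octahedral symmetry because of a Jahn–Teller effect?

[Cu(py)₆]²⁺

[Fe(NCS)₆]⁴−: Ligand charges: each isothiocyanate is −1. With an overall charge of −4 the iron centre must be in the +2 oxidation state. Group 8 minus oxidation state 2 gives a d⁶ configuration. Isothiocyanate is a weak-field ligand for a first-row metal, so the complex is high-spin. The d⁶ configuration leaves the e_g set evenly filled (or empty) — no strong Jahn–Teller driving force.
[Cu(py)₆]²⁺: Summing ligand charges against the +2 overall charge gives an oxidation state of +2 for copper. Group 11 minus oxidation state 2 gives a d⁹ configuration. The t₂g⁶e_g³ configuration has an unevenly filled e_g set; the Jahn–Teller theorem predicts a tetragonal distortion (typically axial elongation) to lift the degeneracy.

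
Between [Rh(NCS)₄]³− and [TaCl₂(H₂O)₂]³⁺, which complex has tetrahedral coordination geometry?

For [Rh(NCS)₄]³−: Summing ligand charges against the −3 overall charge gives an oxidation state of +1 for rhodium. Group 9 minus oxidation state 1 gives a d⁸ configuration. A 4d d⁸ ion has a large crystal-field splitting; square planar leaves the high-energy d_{x²−y²} orbital empty and maximises CFSE. → square planar.
For [TaCl₂(H₂O)₂]³⁺: Each chloride is −1; water is neutral; balancing the +3 overall charge requires Ta(V). Ta sits in group 5, so the d-electron count is 5 − 5 = 0. A d⁰ ion has no crystal-field stabilisation preference between square planar and tetrahedral, so four ligands adopt the sterically favoured tetrahedral geometry. → tetrahedral.

[TaCl₂(H₂O)₂]³⁺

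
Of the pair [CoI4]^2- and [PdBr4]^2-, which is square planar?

[PdBr4]^2-

For [CoI4]^2-: Ligand charges: each iodide is −1. With an overall charge of −2 the cobalt centre must be in the +2 oxidation state. Cobalt is a group-9 element; Co(II) is therefore d⁷. For a high-spin 3d d⁷ ion with weak-field ligands the small Δₜ gives little square-planar CFSE advantage, so four ligands adopt the sterically favoured tetrahedral geometry. → tetrahedral.
For [PdBr4]^2-: Ligand charges: each bromide is −1. With an overall charge of −2 the palladium centre must be in the +2 oxidation state. Pd sits in group 10, so the d-electron count is 10 − 2 = 8. A 4d d⁸ ion has a large crystal-field splitting; square planar leaves the high-energy d_{x²−y²} orbital empty and maximises CFSE. → square planar.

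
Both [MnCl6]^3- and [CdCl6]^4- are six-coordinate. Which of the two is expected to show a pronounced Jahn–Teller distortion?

[MnCl6]^3-: Ligand charges: each chloride is −1. With an overall charge of −3 the manganese centre must be in the +3 oxidation state. Mn sits in group 7, so the d-electron count is 7 − 3 = 4. Chloride is a weak-field ligand for a first-row metal, so the complex is high-spin. The t₂g³e_g¹ (high-spin) configuration has an unevenly filled e_g set; the Jahn–Teller theorem predicts a tetragonal distortion (typically axial elongation) to lift the degeneracy.
[CdCl6]^4-: Each chloride is −1; balancing the −4 overall charge requires Cd(II). Cadmium is a group-12 element; Cd(II) is therefore d¹⁰. The d¹⁰ configuration leaves the e_g set evenly filled (or empty) — no strong Jahn–Teller driving force.

[MnCl6]^3-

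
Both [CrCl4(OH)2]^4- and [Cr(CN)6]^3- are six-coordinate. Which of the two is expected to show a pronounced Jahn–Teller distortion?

[CrCl4(OH)2]^4-: Ligand charges: each chloride is −1; each hydroxide is −1. With an overall charge of −4 the chromium centre must be in the +2 oxidation state. Group 6 minus oxidation state 2 gives a d⁴ configuration. Chloride and hydroxide are weak-field ligands for a first-row metal, so the complex is high-spin. The t₂g³e_g¹ (high-spin) configuration has an unevenly filled e_g set; the Jahn–Teller theorem predicts a tetragonal distortion (typically axial elongation) to lift the degeneracy.
[Cr(CN)6]^3-: Each cyanide is −1; balancing the −3 overall charge requires Cr(III). Cr sits in group 6, so the d-electron count is 6 − 3 = 3. The d³ configuration leaves the e_g set evenly filled (or empty) — no strong Jahn–Teller driving force.

[CrCl4(OH)2]^4-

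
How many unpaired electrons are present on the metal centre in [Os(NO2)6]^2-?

Ligand charges: each nitro (N-bound nitrite) is −1. With an overall charge of −2 the osmium centre must be in the +4 oxidation state.
Osmium is a group-8 element; Os(IV) is therefore d⁴.
The spin state decides the count: a 5d ion has a large Δₒ and is invariably low-spin.
An octahedral low-spin d⁴ ion is t₂g⁴e_g⁰, giving 2 unpaired electrons.

2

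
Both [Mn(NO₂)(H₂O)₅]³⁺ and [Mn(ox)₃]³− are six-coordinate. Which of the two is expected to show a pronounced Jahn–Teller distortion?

[Mn(ox)₃]³−

[Mn(NO₂)(H₂O)₅]³⁺: Ligand charges: each nitro (N-bound nitrite) is −1; water is neutral. With an overall charge of +3 the manganese centre must be in the +4 oxidation state. Group 7 minus oxidation state 4 gives a d³ configuration. The d³ configuration leaves the e_g set evenly filled (or empty) — no strong Jahn–Teller driving force.
[Mn(ox)₃]³−: Ligand charges: each oxalate is −2. With an overall charge of −3 the manganese centre must be in the +3 oxidation state. Mn sits in group 7, so the d-electron count is 7 − 3 = 4. Oxalate is a weak-field ligand for a first-row metal, so the complex is high-spin. The t₂g³e_g¹ (high-spin) configuration has an unevenly filled e_g set; the Jahn–Teller theorem predicts a tetragonal distortion (typically axial elongation) to lift the degeneracy.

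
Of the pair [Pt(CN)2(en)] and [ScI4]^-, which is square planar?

[Pt(CN)2(en)]

For [Pt(CN)2(en)]: Each cyanide is −1; ethylenediamine is neutral; balancing the 0 overall charge requires Pt(II). Group 10 minus oxidation state 2 gives a d⁸ configuration. A 5d d⁸ ion has a large crystal-field splitting; square planar leaves the high-energy d_{x²−y²} orbital empty and maximises CFSE. → square planar.
For [ScI4]^-: Ligand charges: each iodide is −1. With an overall charge of −1 the scandium centre must be in the +3 oxidation state. Scandium is a group-3 element; Sc(III) is therefore d⁰. A d⁰ ion has no crystal-field stabilisation preference between square planar and tetrahedral, so four ligands adopt the sterically favoured tetrahedral geometry. → tetrahedral.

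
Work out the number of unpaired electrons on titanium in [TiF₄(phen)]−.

Each fluoride is −1; 1,10-phenanthroline is neutral; balancing the −1 overall charge requires Ti(III).
Ti sits in group 4, so the d-electron count is 4 − 3 = 1.
Counting donor atoms: 4×fluoride (monodentate) → 4 donors; 1×1,10-phenanthroline (bidentate) → 2 donors. Coordination number = 6.
In an octahedral field the d¹ configuration is t₂g¹e_g⁰ (only one arrangement possible), giving 1 unpaired electron.

1 unpaired electron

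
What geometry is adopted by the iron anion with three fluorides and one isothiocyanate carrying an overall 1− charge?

Each fluoride is −1; each isothiocyanate is −1; balancing the −1 overall charge requires Fe(III).
Group 8 minus oxidation state 3 gives a d⁵ configuration.
With 4 monodentate ligands the coordination number is 4.
Fluoride and isothiocyanate are weak-field ligands.
A high-spin d⁵ ion has zero CFSE in either geometry, so four ligands adopt the sterically favoured tetrahedral geometry.

tetrahedral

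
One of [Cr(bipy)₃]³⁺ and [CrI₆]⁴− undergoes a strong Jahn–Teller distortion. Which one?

[Cr(bipy)₃]³⁺: Summing ligand charges against the +3 overall charge gives an oxidation state of +3 for chromium. Group 6 minus oxidation state 3 gives a d³ configuration. The d³ configuration leaves the e_g set evenly filled (or empty) — no strong Jahn–Teller driving force.
[CrI₆]⁴−: Ligand charges: each iodide is −1. With an overall charge of −4 the chromium centre must be in the +2 oxidation state. Chromium is a group-6 element; Cr(II) is therefore d⁴. Iodide is a weak-field ligand for a first-row metal, so the complex is high-spin. The t₂g³e_g¹ (high-spin) configuration has an unevenly filled e_g set; the Jahn–Teller theorem predicts a tetragonal distortion (typically axial elongation) to lift the degeneracy.

[CrI₆]⁴−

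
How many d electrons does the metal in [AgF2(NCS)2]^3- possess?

Each fluoride is −1; each isothiocyanate is −1; balancing the −3 overall charge requires Ag(I).
Ag sits in group 11, so the d-electron count is 11 − 1 = 10.

d10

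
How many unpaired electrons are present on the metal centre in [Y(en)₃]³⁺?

0

Ligand charges: ethylenediamine is neutral. With an overall charge of +3 the yttrium centre must be in the +3 oxidation state.
Y sits in group 3, so the d-electron count is 3 − 3 = 0.
Counting donor atoms: 3×ethylenediamine (bidentate) → 6 donors. Coordination number = 6.
In an octahedral field the d⁰ configuration is t₂g⁰e_g⁰, giving 0 unpaired electrons.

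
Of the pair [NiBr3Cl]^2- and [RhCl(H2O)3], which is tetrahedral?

[NiBr3Cl]^2-

For [NiBr3Cl]^2-: Ligand charges: each bromide is −1; each chloride is −1. With an overall charge of −2 the nickel centre must be in the +2 oxidation state. Group 10 minus oxidation state 2 gives a d⁸ configuration. Bromide and chloride are weak-field ligands. With weak-field ligands the CFSE gain from square planar is small, so a 3d d⁸ ion takes the sterically preferred tetrahedral geometry. → tetrahedral.
For [RhCl(H2O)3]: Each chloride is −1; water is neutral; balancing the 0 overall charge requires Rh(I). Rhodium is a group-9 element; Rh(I) is therefore d⁸. A 4d d⁸ ion has a large crystal-field splitting; square planar leaves the high-energy d_{x²−y²} orbital empty and maximises CFSE. → square planar.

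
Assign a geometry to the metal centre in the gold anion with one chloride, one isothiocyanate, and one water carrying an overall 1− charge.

trigonal planar

Ligand charges: each chloride is −1; each isothiocyanate is −1; water is neutral. With an overall charge of −1 the gold centre must be in the +1 oxidation state.
Au sits in group 11, so the d-electron count is 11 − 1 = 10.
Coordination number: 3.
Three ligands around a d¹⁰ centre minimise repulsion in a trigonal-planar arrangement.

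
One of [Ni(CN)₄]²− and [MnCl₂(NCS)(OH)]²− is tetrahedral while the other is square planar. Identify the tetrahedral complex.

[MnCl₂(NCS)(OH)]²−

For [Ni(CN)₄]²−: Ligand charges: each cyanide is −1. With an overall charge of −2 the nickel centre must be in the +2 oxidation state. Ni sits in group 10, so the d-electron count is 10 − 2 = 8. Cyanide is a strong-field ligand (high in the spectrochemical series). A 3d d⁸ ion with strong-field ligands gains enough CFSE to favour square planar over tetrahedral. → square planar.
For [MnCl₂(NCS)(OH)]²−: Each chloride is −1; each isothiocyanate is −1; each hydroxide is −1; balancing the −2 overall charge requires Mn(II). Group 7 minus oxidation state 2 gives a d⁵ configuration. A high-spin d⁵ ion has zero CFSE in either geometry, so four ligands adopt the sterically favoured tetrahedral geometry. → tetrahedral.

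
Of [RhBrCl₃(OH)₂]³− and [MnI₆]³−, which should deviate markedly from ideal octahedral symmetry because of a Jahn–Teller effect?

[RhBrCl₃(OH)₂]³−: Each bromide is −1; each chloride is −1; each hydroxide is −1; balancing the −3 overall charge requires Rh(III). Rhodium is a group-9 element; Rh(III) is therefore d⁶. A 4d ion has a large Δₒ and is invariably low-spin. The d⁶ configuration leaves the e_g set evenly filled (or empty) — no strong Jahn–Teller driving force.
[MnI₆]³−: Summing ligand charges against the −3 overall charge gives an oxidation state of +3 for manganese. Mn sits in group 7, so the d-electron count is 7 − 3 = 4. Iodide is a weak-field ligand for a first-row metal, so the complex is high-spin. The t₂g³e_g¹ (high-spin) configuration has an unevenly filled e_g set; the Jahn–Teller theorem predicts a tetragonal distortion (typically axial elongation) to lift the degeneracy.

[MnI₆]³−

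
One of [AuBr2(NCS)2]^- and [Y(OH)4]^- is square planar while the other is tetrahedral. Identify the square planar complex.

For [AuBr2(NCS)2]^-: Each bromide is −1; each isothiocyanate is −1; balancing the −1 overall charge requires Au(III). Au sits in group 11, so the d-electron count is 11 − 3 = 8. A 5d d⁸ ion has a large crystal-field splitting; square planar leaves the high-energy d_{x²−y²} orbital empty and maximises CFSE. → square planar.
For [Y(OH)4]^-: Each hydroxide is −1; balancing the −1 overall charge requires Y(III). Y sits in group 3, so the d-electron count is 3 − 3 = 0. A d⁰ ion has no crystal-field stabilisation preference between square planar and tetrahedral, so four ligands adopt the sterically favoured tetrahedral geometry. → tetrahedral.

[AuBr2(NCS)2]^-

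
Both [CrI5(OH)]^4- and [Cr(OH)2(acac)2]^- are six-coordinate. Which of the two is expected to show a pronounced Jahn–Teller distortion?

[CrI5(OH)]^4-

[CrI5(OH)]^4-: Ligand charges: each iodide is −1; each hydroxide is −1. With an overall charge of −4 the chromium centre must be in the +2 oxidation state. Cr sits in group 6, so the d-electron count is 6 − 2 = 4. Hydroxide and iodide are weak-field ligands for a first-row metal, so the complex is high-spin. The t₂g³e_g¹ (high-spin) configuration has an unevenly filled e_g set; the Jahn–Teller theorem predicts a tetragonal distortion (typically axial elongation) to lift the degeneracy.
[Cr(OH)2(acac)2]^-: Ligand charges: each hydroxide is −1; each acetylacetonate is −1. With an overall charge of −1 the chromium centre must be in the +3 oxidation state. Cr sits in group 6, so the d-electron count is 6 − 3 = 3. The d³ configuration leaves the e_g set evenly filled (or empty) — no strong Jahn–Teller driving force.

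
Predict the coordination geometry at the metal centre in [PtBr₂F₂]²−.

square planar

Ligand charges: each bromide is −1; each fluoride is −1. With an overall charge of −2 the platinum centre must be in the +2 oxidation state.
Group 10 minus oxidation state 2 gives a d⁸ configuration.
With 4 monodentate ligands the coordination number is 4.
A 5d d⁸ ion has a large crystal-field splitting; square planar leaves the high-energy d_{x²−y²} orbital empty and maximises CFSE.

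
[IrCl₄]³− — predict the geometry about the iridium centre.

square planar

Each chloride is −1; balancing the −3 overall charge requires Ir(I).
Iridium is a group-9 element; Ir(I) is therefore d⁸.
With 4 monodentate ligands the coordination number is 4.
A 5d d⁸ ion has a large crystal-field splitting; square planar leaves the high-energy d_{x²−y²} orbital empty and maximises CFSE.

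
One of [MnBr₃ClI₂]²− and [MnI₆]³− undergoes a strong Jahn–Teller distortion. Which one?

[MnI₆]³−

[MnBr₃ClI₂]²−: Ligand charges: each bromide is −1; each chloride is −1; each iodide is −1. With an overall charge of −2 the manganese centre must be in the +4 oxidation state. Group 7 minus oxidation state 4 gives a d³ configuration. The d³ configuration leaves the e_g set evenly filled (or empty) — no strong Jahn–Teller driving force.
[MnI₆]³−: Summing ligand charges against the −3 overall charge gives an oxidation state of +3 for manganese. Manganese is a group-7 element; Mn(III) is therefore d⁴. Iodide is a weak-field ligand for a first-row metal, so the complex is high-spin. The t₂g³e_g¹ (high-spin) configuration has an unevenly filled e_g set; the Jahn–Teller theorem predicts a tetragonal distortion (typically axial elongation) to lift the degeneracy.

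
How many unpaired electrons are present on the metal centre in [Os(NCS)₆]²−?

Summing ligand charges against the −2 overall charge gives an oxidation state of +4 for osmium.
Osmium is a group-8 element; Os(IV) is therefore d⁴.
The spin state decides the count: a 5d ion has a large Δₒ and is invariably low-spin.
An octahedral low-spin d⁴ ion is t₂g⁴e_g⁰, giving 2 unpaired electrons.

2 unpaired electrons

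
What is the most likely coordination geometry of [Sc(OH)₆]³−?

octahedral

Ligand charges: each hydroxide is −1. With an overall charge of −3 the scandium centre must be in the +3 oxidation state.
Group 3 minus oxidation state 3 gives a d⁰ configuration.
With 6 monodentate ligands the coordination number is 6.
Six donors around a single metal centre give an octahedral coordination sphere.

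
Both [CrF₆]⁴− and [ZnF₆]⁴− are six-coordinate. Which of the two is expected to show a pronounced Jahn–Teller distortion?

[CrF₆]⁴−

[CrF₆]⁴−: Ligand charges: each fluoride is −1. With an overall charge of −4 the chromium centre must be in the +2 oxidation state. Cr sits in group 6, so the d-electron count is 6 − 2 = 4. Fluoride is a weak-field ligand for a first-row metal, so the complex is high-spin. The t₂g³e_g¹ (high-spin) configuration has an unevenly filled e_g set; the Jahn–Teller theorem predicts a tetragonal distortion (typically axial elongation) to lift the degeneracy.
[ZnF₆]⁴−: Each fluoride is −1; balancing the −4 overall charge requires Zn(II). Zn sits in group 12, so the d-electron count is 12 − 2 = 10. The d¹⁰ configuration leaves the e_g set evenly filled (or empty) — no strong Jahn–Teller driving force.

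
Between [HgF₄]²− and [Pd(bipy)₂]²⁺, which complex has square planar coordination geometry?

[Pd(bipy)₂]²⁺

For [HgF₄]²−: Each fluoride is −1; balancing the −2 overall charge requires Hg(II). Group 12 minus oxidation state 2 gives a d¹⁰ configuration. A d¹⁰ ion has no crystal-field stabilisation preference between square planar and tetrahedral, so four ligands adopt the sterically favoured tetrahedral geometry. → tetrahedral.
For [Pd(bipy)₂]²⁺: Ligand charges: 2,2′-bipyridine is neutral. With an overall charge of +2 the palladium centre must be in the +2 oxidation state. Pd sits in group 10, so the d-electron count is 10 − 2 = 8. A 4d d⁸ ion has a large crystal-field splitting; square planar leaves the high-energy d_{x²−y²} orbital empty and maximises CFSE. → square planar.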